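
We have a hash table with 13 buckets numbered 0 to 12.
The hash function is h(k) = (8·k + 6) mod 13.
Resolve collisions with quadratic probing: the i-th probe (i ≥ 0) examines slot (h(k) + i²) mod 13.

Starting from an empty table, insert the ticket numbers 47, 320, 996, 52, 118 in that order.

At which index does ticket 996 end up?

47: h=5 => slot 5
320: h=5, probe 5,6 => slot 6
996: h=5, probe 5,6,9 => slot 9
52: h=6, probe 6,7 => slot 7
118: h=1 => slot 1
Table: [∅, 118, ∅, ∅, ∅, 47, 320, 52, ∅, 996, ∅, ∅, ∅]

9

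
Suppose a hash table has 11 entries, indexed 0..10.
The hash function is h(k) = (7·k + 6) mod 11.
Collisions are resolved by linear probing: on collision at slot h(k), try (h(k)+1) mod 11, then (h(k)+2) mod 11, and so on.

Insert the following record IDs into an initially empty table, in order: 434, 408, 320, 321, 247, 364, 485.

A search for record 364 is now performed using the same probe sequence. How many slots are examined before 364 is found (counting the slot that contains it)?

3

434: h=8 => slot 8
408: h=2 => slot 2
320: h=2, probe 2,3 => slot 3
321: h=9 => slot 9
247: h=8, probe 8,9,10 => slot 10
364: h=2, probe 2,3,4 => slot 4
485: h=2, probe 2,3,4,5 => slot 5
Table: [—, —, 408, 320, 364, 485, —, —, 434, 321, 247]
Lookup 364: h=2, probe 2,3,4 → found at 4.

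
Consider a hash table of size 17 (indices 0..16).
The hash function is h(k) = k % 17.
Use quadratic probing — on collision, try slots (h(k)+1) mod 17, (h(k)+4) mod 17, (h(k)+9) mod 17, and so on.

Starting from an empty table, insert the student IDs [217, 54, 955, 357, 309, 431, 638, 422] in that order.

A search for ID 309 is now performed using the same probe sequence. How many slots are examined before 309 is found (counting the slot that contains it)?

3

Insert 217: h=13, slot 13 empty → index 13.
Insert 54: h=3, slot 3 empty → index 3.
Insert 955: h=3, slot 3 occupied → index 4.
Insert 357: h=0, slot 0 empty → index 0.
Insert 309: h=3, slots 3,4 occupied → index 7.
Insert 431: h=6, slot 6 empty → index 6.
Insert 638: h=9, slot 9 empty → index 9.
Insert 422: h=14, slot 14 empty → index 14.
Table: [357, —, —, 54, 955, —, 431, 309, —, 638, —, —, —, 217, 422, —, —]
Lookup 309: h=3, probe 3,4,7 → found at 7.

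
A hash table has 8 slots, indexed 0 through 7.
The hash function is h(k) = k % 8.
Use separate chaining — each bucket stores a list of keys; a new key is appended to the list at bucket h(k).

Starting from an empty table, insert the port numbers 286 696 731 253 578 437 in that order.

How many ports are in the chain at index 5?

2

Insert 286: h=6, bucket 6 empty → new chain.
Insert 696: h=0, bucket 0 empty → new chain.
Insert 731: h=3, bucket 3 empty → new chain.
Insert 253: h=5, bucket 5 empty → new chain.
Insert 578: h=2, bucket 2 empty → new chain.
Insert 437: h=5, bucket 5 nonempty → append to chain.
Final buckets:
0: 696
1: ∅
2: 578
3: 731
4: ∅
5: 253 -> 437
6: 286
7: ∅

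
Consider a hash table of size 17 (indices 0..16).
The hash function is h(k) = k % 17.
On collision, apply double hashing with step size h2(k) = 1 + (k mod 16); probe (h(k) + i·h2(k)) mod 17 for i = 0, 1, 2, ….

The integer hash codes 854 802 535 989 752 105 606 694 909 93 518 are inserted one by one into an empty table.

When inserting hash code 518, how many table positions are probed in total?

2

854: h=4 => slot 4
802: h=3 => slot 3
535: h=8 => slot 8
989: h=3, h2=14, probe 3,0 => slot 0
752: h=4, h2=1, probe 4,5 => slot 5
105: h=3, h2=10, probe 3,13 => slot 13
606: h=11 => slot 11
694: h=14 => slot 14
909: h=8, h2=14, probe 8,5,2 => slot 2
93: h=8, h2=14, probe 8,5,2,16 => slot 16
518: h=8, h2=7, probe 8,15 => slot 15
Table: [989, ∅, 909, 802, 854, 752, ∅, ∅, 535, ∅, ∅, 606, ∅, 105, 694, 518, 93]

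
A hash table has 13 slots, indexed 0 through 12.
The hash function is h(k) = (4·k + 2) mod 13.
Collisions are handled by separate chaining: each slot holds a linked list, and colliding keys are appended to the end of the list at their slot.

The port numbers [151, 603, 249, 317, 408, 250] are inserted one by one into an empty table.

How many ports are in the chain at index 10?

151 -> bucket 8
603 -> bucket 9
249 -> bucket 10
317 -> bucket 9 (collision)
408 -> bucket 9 (collision)
250 -> bucket 1
Final buckets:
0: _
1: 250
2: _
3: _
4: _
5: _
6: _
7: _
8: 151
9: 603 -> 317 -> 408
10: 249
11: _
12: _

1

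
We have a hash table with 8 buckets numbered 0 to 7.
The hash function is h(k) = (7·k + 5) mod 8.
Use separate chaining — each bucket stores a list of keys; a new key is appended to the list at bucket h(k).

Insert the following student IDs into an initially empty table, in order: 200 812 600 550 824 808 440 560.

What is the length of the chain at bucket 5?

6

Insert 200: h=5, bucket 5 empty → new chain.
Insert 812: h=1, bucket 1 empty → new chain.
Insert 600: h=5, bucket 5 nonempty → append to chain.
Insert 550: h=7, bucket 7 empty → new chain.
Insert 824: h=5, bucket 5 nonempty → append to chain.
Insert 808: h=5, bucket 5 nonempty → append to chain.
Insert 440: h=5, bucket 5 nonempty → append to chain.
Insert 560: h=5, bucket 5 nonempty → append to chain.
Final buckets:
0: ∅
1: 812
2: ∅
3: ∅
4: ∅
5: 200 -> 600 -> 824 -> 808 -> 440 -> 560
6: ∅
7: 550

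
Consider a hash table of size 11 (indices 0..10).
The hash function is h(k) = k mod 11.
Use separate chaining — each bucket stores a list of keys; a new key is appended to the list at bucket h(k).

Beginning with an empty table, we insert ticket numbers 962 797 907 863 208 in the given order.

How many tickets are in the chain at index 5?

962 -> bucket 5
797 -> bucket 5 (collision)
907 -> bucket 5 (collision)
863 -> bucket 5 (collision)
208 -> bucket 10
Final buckets:
0: —
1: —
2: —
3: —
4: —
5: 962 -> 797 -> 907 -> 863
6: —
7: —
8: —
9: —
10: 208

4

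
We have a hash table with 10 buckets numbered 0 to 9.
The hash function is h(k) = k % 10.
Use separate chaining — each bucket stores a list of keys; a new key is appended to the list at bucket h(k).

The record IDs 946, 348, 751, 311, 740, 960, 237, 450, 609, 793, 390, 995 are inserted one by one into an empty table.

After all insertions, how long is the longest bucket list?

4

946 -> bucket 6
348 -> bucket 8
751 -> bucket 1
311 -> bucket 1 (collision)
740 -> bucket 0
960 -> bucket 0 (collision)
237 -> bucket 7
450 -> bucket 0 (collision)
609 -> bucket 9
793 -> bucket 3
390 -> bucket 0 (collision)
995 -> bucket 5
Final buckets:
0: 740 -> 960 -> 450 -> 390
1: 751 -> 311
2: —
3: 793
4: —
5: 995
6: 946
7: 237
8: 348
9: 609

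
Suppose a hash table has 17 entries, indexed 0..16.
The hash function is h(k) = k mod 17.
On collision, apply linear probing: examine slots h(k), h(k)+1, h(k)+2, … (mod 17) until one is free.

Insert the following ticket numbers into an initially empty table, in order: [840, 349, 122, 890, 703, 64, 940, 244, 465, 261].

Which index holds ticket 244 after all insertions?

840 hashes to 7; slot 7 is free → place at 7.
349 hashes to 9; slot 9 is free → place at 9.
122 hashes to 3; slot 3 is free → place at 3.
890 hashes to 6; slot 6 is free → place at 6.
703 hashes to 6; 6,7 taken → place at 8.
64 hashes to 13; slot 13 is free → place at 13.
940 hashes to 5; slot 5 is free → place at 5.
244 hashes to 6; 6,7,8,9 taken → place at 10.
465 hashes to 6; 6,7,8,9,10 taken → place at 11.
261 hashes to 6; 6,7,8,9,10,11 taken → place at 12.
Table: [_, _, _, 122, _, 940, 890, 840, 703, 349, 244, 465, 261, 64, _, _, _]

10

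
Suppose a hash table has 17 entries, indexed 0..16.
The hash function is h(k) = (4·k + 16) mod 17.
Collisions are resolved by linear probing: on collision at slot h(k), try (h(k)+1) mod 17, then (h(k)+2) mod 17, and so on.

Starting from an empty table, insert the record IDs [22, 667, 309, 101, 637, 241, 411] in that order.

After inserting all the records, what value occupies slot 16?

Insert 22: h=2, slot 2 empty -> index 2.
Insert 667: h=15, slot 15 empty -> index 15.
Insert 309: h=11, slot 11 empty -> index 11.
Insert 101: h=12, slot 12 empty -> index 12.
Insert 637: h=14, slot 14 empty -> index 14.
Insert 241: h=11, slots 11,12 occupied -> index 13.
Insert 411: h=11, slots 11,12,13,14,15 occupied -> index 16.
Table: [∅, ∅, 22, ∅, ∅, ∅, ∅, ∅, ∅, ∅, ∅, 309, 101, 241, 637, 667, 411]

411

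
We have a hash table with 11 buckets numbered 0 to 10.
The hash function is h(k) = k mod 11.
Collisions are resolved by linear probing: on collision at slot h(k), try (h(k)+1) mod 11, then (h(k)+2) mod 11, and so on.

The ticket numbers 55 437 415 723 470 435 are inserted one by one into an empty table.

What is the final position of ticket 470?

1

55 hashes to 0; slot 0 is free → place at 0.
437 hashes to 8; slot 8 is free → place at 8.
415 hashes to 8; 8 taken → place at 9.
723 hashes to 8; 8,9 taken → place at 10.
470 hashes to 8; 8,9,10,0 taken → place at 1.
435 hashes to 6; slot 6 is free → place at 6.
Table: [55, 470, ., ., ., ., 435, ., 437, 415, 723]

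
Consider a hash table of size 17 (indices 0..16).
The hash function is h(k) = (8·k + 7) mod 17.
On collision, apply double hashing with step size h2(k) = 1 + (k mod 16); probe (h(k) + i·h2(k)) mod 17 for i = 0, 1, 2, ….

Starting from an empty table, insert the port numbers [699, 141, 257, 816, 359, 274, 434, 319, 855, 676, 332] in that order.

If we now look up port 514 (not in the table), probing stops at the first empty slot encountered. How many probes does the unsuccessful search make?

699 hashes to 6; slot 6 is free → place at 6.
141 hashes to 13; slot 13 is free → place at 13.
257 hashes to 6, h2=2; 6 taken → place at 8.
816 hashes to 7; slot 7 is free → place at 7.
359 hashes to 6, h2=8; 6 taken → place at 14.
274 hashes to 6, h2=3; 6 taken → place at 9.
434 hashes to 11; slot 11 is free → place at 11.
319 hashes to 9, h2=16; 9,8,7,6 taken → place at 5.
855 hashes to 13, h2=8; 13 taken → place at 4.
676 hashes to 9, h2=5; 9,14 taken → place at 2.
332 hashes to 11, h2=13; 11,7 taken → place at 3.
Table: [_, _, 676, 332, 855, 319, 699, 816, 257, 274, _, 434, _, 141, 359, _, _]
Lookup 514: h=5, h2=3, probe 5,8,11,14,0 → slot 0 empty, not found.

5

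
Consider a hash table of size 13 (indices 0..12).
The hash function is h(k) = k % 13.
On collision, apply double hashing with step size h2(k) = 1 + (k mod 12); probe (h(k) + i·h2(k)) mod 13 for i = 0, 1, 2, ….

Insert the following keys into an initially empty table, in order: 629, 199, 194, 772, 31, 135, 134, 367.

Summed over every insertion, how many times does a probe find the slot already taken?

4

Insert 629: h=5, slot 5 empty -> index 5.
Insert 199: h=4, slot 4 empty -> index 4.
Insert 194: h=12, slot 12 empty -> index 12.
Insert 772: h=5, h2=5, slot 5 occupied -> index 10.
Insert 31: h=5, h2=8, slot 5 occupied -> index 0.
Insert 135: h=5, h2=4, slot 5 occupied -> index 9.
Insert 134: h=4, h2=3, slot 4 occupied -> index 7.
Insert 367: h=3, slot 3 empty -> index 3.
Table: [31, ∅, ∅, 367, 199, 629, ∅, 134, ∅, 135, 772, ∅, 194]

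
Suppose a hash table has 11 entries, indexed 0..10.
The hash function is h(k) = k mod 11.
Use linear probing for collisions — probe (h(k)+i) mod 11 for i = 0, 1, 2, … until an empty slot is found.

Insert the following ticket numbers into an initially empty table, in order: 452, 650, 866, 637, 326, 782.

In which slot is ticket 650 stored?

452: h=1 => slot 1
650: h=1, probe 1,2 => slot 2
866: h=8 => slot 8
637: h=10 => slot 10
326: h=7 => slot 7
782: h=1, probe 1,2,3 => slot 3
Table: [., 452, 650, 782, ., ., ., 326, 866, ., 637]

2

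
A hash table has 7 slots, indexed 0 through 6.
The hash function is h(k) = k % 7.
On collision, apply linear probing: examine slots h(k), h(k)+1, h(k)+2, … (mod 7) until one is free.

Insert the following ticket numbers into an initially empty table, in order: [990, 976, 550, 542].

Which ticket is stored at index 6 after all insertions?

990 hashes to 3; slot 3 is free → place at 3.
976 hashes to 3; 3 taken → place at 4.
550 hashes to 4; 4 taken → place at 5.
542 hashes to 3; 3,4,5 taken → place at 6.
Table: [-, -, -, 990, 976, 550, 542]

542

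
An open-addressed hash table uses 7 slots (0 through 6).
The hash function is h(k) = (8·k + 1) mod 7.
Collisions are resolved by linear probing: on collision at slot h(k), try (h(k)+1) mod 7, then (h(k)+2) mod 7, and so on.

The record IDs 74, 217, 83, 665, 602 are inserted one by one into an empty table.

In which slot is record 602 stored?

3

74 hashes to 5; slot 5 is free -> place at 5.
217 hashes to 1; slot 1 is free -> place at 1.
83 hashes to 0; slot 0 is free -> place at 0.
665 hashes to 1; 1 taken -> place at 2.
602 hashes to 1; 1,2 taken -> place at 3.
Table: [83, 217, 665, 602, _, 74, _]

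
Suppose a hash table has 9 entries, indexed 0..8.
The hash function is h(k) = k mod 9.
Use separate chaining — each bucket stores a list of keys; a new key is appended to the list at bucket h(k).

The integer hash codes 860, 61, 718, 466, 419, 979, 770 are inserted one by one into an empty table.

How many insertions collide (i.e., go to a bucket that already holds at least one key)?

860 -> bucket 5
61 -> bucket 7
718 -> bucket 7 (collision)
466 -> bucket 7 (collision)
419 -> bucket 5 (collision)
979 -> bucket 7 (collision)
770 -> bucket 5 (collision)
Final buckets:
0: -
1: -
2: -
3: -
4: -
5: 860 -> 419 -> 770
6: -
7: 61 -> 718 -> 466 -> 979
8: -

5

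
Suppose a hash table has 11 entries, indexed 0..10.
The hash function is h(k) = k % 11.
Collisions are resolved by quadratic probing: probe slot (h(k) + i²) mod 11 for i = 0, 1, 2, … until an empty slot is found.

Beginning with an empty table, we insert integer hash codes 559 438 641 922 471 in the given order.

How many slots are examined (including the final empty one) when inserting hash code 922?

3

Insert 559: h=9, slot 9 empty → index 9.
Insert 438: h=9, slot 9 occupied → index 10.
Insert 641: h=3, slot 3 empty → index 3.
Insert 922: h=9, slots 9,10 occupied → index 2.
Insert 471: h=9, slots 9,10,2 occupied → index 7.
Table: [_, _, 922, 641, _, _, _, 471, _, 559, 438]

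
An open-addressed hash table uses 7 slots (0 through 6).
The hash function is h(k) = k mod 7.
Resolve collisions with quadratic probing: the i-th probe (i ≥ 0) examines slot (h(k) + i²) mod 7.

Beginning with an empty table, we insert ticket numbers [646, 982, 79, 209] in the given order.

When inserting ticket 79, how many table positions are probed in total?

3

646 hashes to 2; slot 2 is free → place at 2.
982 hashes to 2; 2 taken → place at 3.
79 hashes to 2; 2,3 taken → place at 6.
209 hashes to 6; 6 taken → place at 0.
Table: [209, —, 646, 982, —, —, 79]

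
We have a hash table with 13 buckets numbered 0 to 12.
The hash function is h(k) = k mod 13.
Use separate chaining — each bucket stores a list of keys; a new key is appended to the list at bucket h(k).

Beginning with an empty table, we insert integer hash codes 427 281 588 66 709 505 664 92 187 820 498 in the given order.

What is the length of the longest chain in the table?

Insert 427: h=11, bucket 11 empty -> new chain.
Insert 281: h=8, bucket 8 empty -> new chain.
Insert 588: h=3, bucket 3 empty -> new chain.
Insert 66: h=1, bucket 1 empty -> new chain.
Insert 709: h=7, bucket 7 empty -> new chain.
Insert 505: h=11, bucket 11 nonempty -> append to chain.
Insert 664: h=1, bucket 1 nonempty -> append to chain.
Insert 92: h=1, bucket 1 nonempty -> append to chain.
Insert 187: h=5, bucket 5 empty -> new chain.
Insert 820: h=1, bucket 1 nonempty -> append to chain.
Insert 498: h=4, bucket 4 empty -> new chain.
Final buckets:
0: _
1: 66 -> 664 -> 92 -> 820
2: _
3: 588
4: 498
5: 187
6: _
7: 709
8: 281
9: _
10: _
11: 427 -> 505
12: _

4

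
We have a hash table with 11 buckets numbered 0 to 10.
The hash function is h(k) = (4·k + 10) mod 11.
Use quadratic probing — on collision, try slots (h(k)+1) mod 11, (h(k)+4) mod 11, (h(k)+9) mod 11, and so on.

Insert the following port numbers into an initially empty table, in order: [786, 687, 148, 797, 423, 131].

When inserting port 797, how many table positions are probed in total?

786 hashes to 8; slot 8 is free → place at 8.
687 hashes to 8; 8 taken → place at 9.
148 hashes to 8; 8,9 taken → place at 1.
797 hashes to 8; 8,9,1 taken → place at 6.
423 hashes to 8; 8,9,1,6 taken → place at 2.
131 hashes to 6; 6 taken → place at 7.
Table: [-, 148, 423, -, -, -, 797, 131, 786, 687, -]

4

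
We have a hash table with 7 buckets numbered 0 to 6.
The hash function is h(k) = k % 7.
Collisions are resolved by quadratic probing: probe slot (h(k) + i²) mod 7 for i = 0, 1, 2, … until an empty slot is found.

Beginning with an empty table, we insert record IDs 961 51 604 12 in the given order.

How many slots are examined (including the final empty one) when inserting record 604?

Insert 961: h=2, slot 2 empty -> index 2.
Insert 51: h=2, slot 2 occupied -> index 3.
Insert 604: h=2, slots 2,3 occupied -> index 6.
Insert 12: h=5, slot 5 empty -> index 5.
Table: [∅, ∅, 961, 51, ∅, 12, 604]

3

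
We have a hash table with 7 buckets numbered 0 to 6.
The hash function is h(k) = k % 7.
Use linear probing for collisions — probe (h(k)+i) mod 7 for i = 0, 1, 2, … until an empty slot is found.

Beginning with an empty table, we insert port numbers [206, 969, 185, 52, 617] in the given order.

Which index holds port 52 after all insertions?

206 hashes to 3; slot 3 is free => place at 3.
969 hashes to 3; 3 taken => place at 4.
185 hashes to 3; 3,4 taken => place at 5.
52 hashes to 3; 3,4,5 taken => place at 6.
617 hashes to 1; slot 1 is free => place at 1.
Table: [., 617, ., 206, 969, 185, 52]

6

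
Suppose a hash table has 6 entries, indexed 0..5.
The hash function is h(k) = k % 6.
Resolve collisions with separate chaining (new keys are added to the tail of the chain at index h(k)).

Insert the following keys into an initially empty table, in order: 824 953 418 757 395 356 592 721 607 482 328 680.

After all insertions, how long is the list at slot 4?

3

Insert 824: h=2, bucket 2 empty → new chain.
Insert 953: h=5, bucket 5 empty → new chain.
Insert 418: h=4, bucket 4 empty → new chain.
Insert 757: h=1, bucket 1 empty → new chain.
Insert 395: h=5, bucket 5 nonempty → append to chain.
Insert 356: h=2, bucket 2 nonempty → append to chain.
Insert 592: h=4, bucket 4 nonempty → append to chain.
Insert 721: h=1, bucket 1 nonempty → append to chain.
Insert 607: h=1, bucket 1 nonempty → append to chain.
Insert 482: h=2, bucket 2 nonempty → append to chain.
Insert 328: h=4, bucket 4 nonempty → append to chain.
Insert 680: h=2, bucket 2 nonempty → append to chain.
Final buckets:
0: —
1: 757 -> 721 -> 607
2: 824 -> 356 -> 482 -> 680
3: —
4: 418 -> 592 -> 328
5: 953 -> 395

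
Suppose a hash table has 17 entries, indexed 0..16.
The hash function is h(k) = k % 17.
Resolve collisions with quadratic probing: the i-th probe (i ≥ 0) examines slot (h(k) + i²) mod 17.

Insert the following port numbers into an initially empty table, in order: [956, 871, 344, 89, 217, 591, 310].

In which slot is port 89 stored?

956 hashes to 4; slot 4 is free => place at 4.
871 hashes to 4; 4 taken => place at 5.
344 hashes to 4; 4,5 taken => place at 8.
89 hashes to 4; 4,5,8 taken => place at 13.
217 hashes to 13; 13 taken => place at 14.
591 hashes to 13; 13,14 taken => place at 0.
310 hashes to 4; 4,5,8,13 taken => place at 3.
Table: [591, -, -, 310, 956, 871, -, -, 344, -, -, -, -, 89, 217, -, -]

13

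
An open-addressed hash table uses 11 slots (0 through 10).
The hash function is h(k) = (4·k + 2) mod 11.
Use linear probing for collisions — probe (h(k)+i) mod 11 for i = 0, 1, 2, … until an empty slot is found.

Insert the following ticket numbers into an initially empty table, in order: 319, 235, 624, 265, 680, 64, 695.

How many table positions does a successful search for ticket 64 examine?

4

319: h=2 => slot 2
235: h=7 => slot 7
624: h=1 => slot 1
265: h=6 => slot 6
680: h=5 => slot 5
64: h=5, probe 5,6,7,8 => slot 8
695: h=10 => slot 10
Table: [∅, 624, 319, ∅, ∅, 680, 265, 235, 64, ∅, 695]
Lookup 64: h=5, probe 5,6,7,8 → found at 8.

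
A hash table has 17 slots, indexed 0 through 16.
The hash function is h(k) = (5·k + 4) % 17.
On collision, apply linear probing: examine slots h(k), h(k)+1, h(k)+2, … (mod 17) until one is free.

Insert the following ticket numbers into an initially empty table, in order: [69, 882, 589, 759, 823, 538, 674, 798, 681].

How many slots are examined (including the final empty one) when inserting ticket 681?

Insert 69: h=9, slot 9 empty → index 9.
Insert 882: h=11, slot 11 empty → index 11.
Insert 589: h=8, slot 8 empty → index 8.
Insert 759: h=8, slots 8,9 occupied → index 10.
Insert 823: h=5, slot 5 empty → index 5.
Insert 538: h=8, slots 8,9,10,11 occupied → index 12.
Insert 674: h=8, slots 8,9,10,11,12 occupied → index 13.
Insert 798: h=16, slot 16 empty → index 16.
Insert 681: h=9, slots 9,10,11,12,13 occupied → index 14.
Table: [_, _, _, _, _, 823, _, _, 589, 69, 759, 882, 538, 674, 681, _, 798]

6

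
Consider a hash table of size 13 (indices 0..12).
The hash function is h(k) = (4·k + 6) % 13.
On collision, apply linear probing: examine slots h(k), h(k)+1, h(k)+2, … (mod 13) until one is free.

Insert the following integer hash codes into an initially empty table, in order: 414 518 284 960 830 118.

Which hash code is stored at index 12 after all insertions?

414: h=11 => slot 11
518: h=11, probe 11,12 => slot 12
284: h=11, probe 11,12,0 => slot 0
960: h=11, probe 11,12,0,1 => slot 1
830: h=11, probe 11,12,0,1,2 => slot 2
118: h=10 => slot 10
Table: [284, 960, 830, ., ., ., ., ., ., ., 118, 414, 518]

518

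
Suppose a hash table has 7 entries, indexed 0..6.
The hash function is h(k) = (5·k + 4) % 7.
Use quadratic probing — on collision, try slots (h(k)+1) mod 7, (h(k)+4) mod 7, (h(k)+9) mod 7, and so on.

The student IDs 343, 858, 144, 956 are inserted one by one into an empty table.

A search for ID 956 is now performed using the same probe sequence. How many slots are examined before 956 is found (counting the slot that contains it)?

343: h=4 -> slot 4
858: h=3 -> slot 3
144: h=3, probe 3,4,0 -> slot 0
956: h=3, probe 3,4,0,5 -> slot 5
Table: [144, -, -, 858, 343, 956, -]
Lookup 956: h=3, probe 3,4,0,5 → found at 5.

4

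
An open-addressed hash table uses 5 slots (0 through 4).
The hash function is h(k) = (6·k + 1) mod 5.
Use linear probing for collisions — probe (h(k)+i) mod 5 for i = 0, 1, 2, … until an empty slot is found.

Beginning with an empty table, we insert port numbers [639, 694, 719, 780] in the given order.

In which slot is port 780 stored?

3

Insert 639: h=0, slot 0 empty => index 0.
Insert 694: h=0, slot 0 occupied => index 1.
Insert 719: h=0, slots 0,1 occupied => index 2.
Insert 780: h=1, slots 1,2 occupied => index 3.
Table: [639, 694, 719, 780, ∅]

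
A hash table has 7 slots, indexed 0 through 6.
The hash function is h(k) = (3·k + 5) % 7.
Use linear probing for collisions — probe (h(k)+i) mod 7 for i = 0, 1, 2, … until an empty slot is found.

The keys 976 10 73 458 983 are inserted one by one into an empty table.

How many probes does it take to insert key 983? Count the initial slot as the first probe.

5

976: h=0 → slot 0
10: h=0, probe 0,1 → slot 1
73: h=0, probe 0,1,2 → slot 2
458: h=0, probe 0,1,2,3 → slot 3
983: h=0, probe 0,1,2,3,4 → slot 4
Table: [976, 10, 73, 458, 983, -, -]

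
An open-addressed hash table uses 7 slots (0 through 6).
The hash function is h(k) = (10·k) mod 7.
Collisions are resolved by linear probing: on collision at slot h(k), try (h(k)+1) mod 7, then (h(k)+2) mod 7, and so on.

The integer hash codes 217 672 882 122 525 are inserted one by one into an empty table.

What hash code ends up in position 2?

882

217 hashes to 0; slot 0 is free → place at 0.
672 hashes to 0; 0 taken → place at 1.
882 hashes to 0; 0,1 taken → place at 2.
122 hashes to 2; 2 taken → place at 3.
525 hashes to 0; 0,1,2,3 taken → place at 4.
Table: [217, 672, 882, 122, 525, —, —]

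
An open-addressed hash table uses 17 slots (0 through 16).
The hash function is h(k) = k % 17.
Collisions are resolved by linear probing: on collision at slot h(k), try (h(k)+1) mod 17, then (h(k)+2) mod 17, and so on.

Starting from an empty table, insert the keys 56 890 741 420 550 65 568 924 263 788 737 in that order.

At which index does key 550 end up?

56: h=5 -> slot 5
890: h=6 -> slot 6
741: h=10 -> slot 10
420: h=12 -> slot 12
550: h=6, probe 6,7 -> slot 7
65: h=14 -> slot 14
568: h=7, probe 7,8 -> slot 8
924: h=6, probe 6,7,8,9 -> slot 9
263: h=8, probe 8,9,10,11 -> slot 11
788: h=6, probe 6,7,8,9,10,11,12,13 -> slot 13
737: h=6, probe 6,7,8,9,10,11,12,13,14,15 -> slot 15
Table: [—, —, —, —, —, 56, 890, 550, 568, 924, 741, 263, 420, 788, 65, 737, —]

7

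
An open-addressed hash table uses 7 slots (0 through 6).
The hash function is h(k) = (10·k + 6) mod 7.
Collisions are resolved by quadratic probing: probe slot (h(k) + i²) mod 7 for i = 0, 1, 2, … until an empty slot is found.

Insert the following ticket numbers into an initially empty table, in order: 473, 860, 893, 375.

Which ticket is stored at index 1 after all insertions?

473: h=4 -> slot 4
860: h=3 -> slot 3
893: h=4, probe 4,5 -> slot 5
375: h=4, probe 4,5,1 -> slot 1
Table: [_, 375, _, 860, 473, 893, _]

375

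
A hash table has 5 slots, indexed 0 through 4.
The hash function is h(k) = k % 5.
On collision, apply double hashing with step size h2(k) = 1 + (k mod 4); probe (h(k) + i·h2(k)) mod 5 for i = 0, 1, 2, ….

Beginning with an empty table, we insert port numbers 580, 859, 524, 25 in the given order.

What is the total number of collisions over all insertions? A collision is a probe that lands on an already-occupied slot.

3

Insert 580: h=0, slot 0 empty → index 0.
Insert 859: h=4, slot 4 empty → index 4.
Insert 524: h=4, h2=1, slots 4,0 occupied → index 1.
Insert 25: h=0, h2=2, slot 0 occupied → index 2.
Table: [580, 524, 25, ∅, 859]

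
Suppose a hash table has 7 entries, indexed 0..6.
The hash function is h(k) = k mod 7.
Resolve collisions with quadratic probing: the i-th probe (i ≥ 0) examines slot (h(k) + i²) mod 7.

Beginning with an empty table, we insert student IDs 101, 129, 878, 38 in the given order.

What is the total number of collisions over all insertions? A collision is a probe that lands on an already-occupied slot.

Insert 101: h=3, slot 3 empty -> index 3.
Insert 129: h=3, slot 3 occupied -> index 4.
Insert 878: h=3, slots 3,4 occupied -> index 0.
Insert 38: h=3, slots 3,4,0 occupied -> index 5.
Table: [878, ., ., 101, 129, 38, .]

6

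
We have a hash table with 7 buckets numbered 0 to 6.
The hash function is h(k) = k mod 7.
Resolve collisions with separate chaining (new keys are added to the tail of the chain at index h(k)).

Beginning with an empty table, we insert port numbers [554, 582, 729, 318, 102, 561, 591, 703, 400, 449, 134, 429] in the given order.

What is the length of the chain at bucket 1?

7

Insert 554: h=1, bucket 1 empty -> new chain.
Insert 582: h=1, bucket 1 nonempty -> append to chain.
Insert 729: h=1, bucket 1 nonempty -> append to chain.
Insert 318: h=3, bucket 3 empty -> new chain.
Insert 102: h=4, bucket 4 empty -> new chain.
Insert 561: h=1, bucket 1 nonempty -> append to chain.
Insert 591: h=3, bucket 3 nonempty -> append to chain.
Insert 703: h=3, bucket 3 nonempty -> append to chain.
Insert 400: h=1, bucket 1 nonempty -> append to chain.
Insert 449: h=1, bucket 1 nonempty -> append to chain.
Insert 134: h=1, bucket 1 nonempty -> append to chain.
Insert 429: h=2, bucket 2 empty -> new chain.
Final buckets:
0: —
1: 554 -> 582 -> 729 -> 561 -> 400 -> 449 -> 134
2: 429
3: 318 -> 591 -> 703
4: 102
5: —
6: —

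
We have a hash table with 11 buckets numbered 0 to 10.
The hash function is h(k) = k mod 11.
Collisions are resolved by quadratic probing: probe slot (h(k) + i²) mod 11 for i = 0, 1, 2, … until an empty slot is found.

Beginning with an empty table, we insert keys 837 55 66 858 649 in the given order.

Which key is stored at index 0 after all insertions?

Insert 837: h=1, slot 1 empty => index 1.
Insert 55: h=0, slot 0 empty => index 0.
Insert 66: h=0, slots 0,1 occupied => index 4.
Insert 858: h=0, slots 0,1,4 occupied => index 9.
Insert 649: h=0, slots 0,1,4,9 occupied => index 5.
Table: [55, 837, ., ., 66, 649, ., ., ., 858, .]

55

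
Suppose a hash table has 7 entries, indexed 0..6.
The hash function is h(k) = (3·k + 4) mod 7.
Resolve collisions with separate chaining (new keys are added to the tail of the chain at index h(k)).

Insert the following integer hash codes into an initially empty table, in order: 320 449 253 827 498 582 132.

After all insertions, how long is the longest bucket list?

5

Insert 320: h=5, bucket 5 empty → new chain.
Insert 449: h=0, bucket 0 empty → new chain.
Insert 253: h=0, bucket 0 nonempty → append to chain.
Insert 827: h=0, bucket 0 nonempty → append to chain.
Insert 498: h=0, bucket 0 nonempty → append to chain.
Insert 582: h=0, bucket 0 nonempty → append to chain.
Insert 132: h=1, bucket 1 empty → new chain.
Final buckets:
0: 449 -> 253 -> 827 -> 498 -> 582
1: 132
2: _
3: _
4: _
5: 320
6: _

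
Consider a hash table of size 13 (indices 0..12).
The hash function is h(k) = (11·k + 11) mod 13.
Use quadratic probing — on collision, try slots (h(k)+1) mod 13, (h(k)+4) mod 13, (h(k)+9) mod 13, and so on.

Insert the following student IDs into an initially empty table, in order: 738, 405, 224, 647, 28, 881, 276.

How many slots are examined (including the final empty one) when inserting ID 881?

4

738: h=4 => slot 4
405: h=7 => slot 7
224: h=5 => slot 5
647: h=4, probe 4,5,8 => slot 8
28: h=7, probe 7,8,11 => slot 11
881: h=4, probe 4,5,8,0 => slot 0
276: h=5, probe 5,6 => slot 6
Table: [881, ., ., ., 738, 224, 276, 405, 647, ., ., 28, .]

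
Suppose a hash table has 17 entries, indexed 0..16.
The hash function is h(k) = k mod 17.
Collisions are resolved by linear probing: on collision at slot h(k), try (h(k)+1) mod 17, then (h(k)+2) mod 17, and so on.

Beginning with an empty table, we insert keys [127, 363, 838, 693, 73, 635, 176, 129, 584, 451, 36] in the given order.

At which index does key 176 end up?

10

Insert 127: h=8, slot 8 empty → index 8.
Insert 363: h=6, slot 6 empty → index 6.
Insert 838: h=5, slot 5 empty → index 5.
Insert 693: h=13, slot 13 empty → index 13.
Insert 73: h=5, slots 5,6 occupied → index 7.
Insert 635: h=6, slots 6,7,8 occupied → index 9.
Insert 176: h=6, slots 6,7,8,9 occupied → index 10.
Insert 129: h=10, slot 10 occupied → index 11.
Insert 584: h=6, slots 6,7,8,9,10,11 occupied → index 12.
Insert 451: h=9, slots 9,10,11,12,13 occupied → index 14.
Insert 36: h=2, slot 2 empty → index 2.
Table: [_, _, 36, _, _, 838, 363, 73, 127, 635, 176, 129, 584, 693, 451, _, _]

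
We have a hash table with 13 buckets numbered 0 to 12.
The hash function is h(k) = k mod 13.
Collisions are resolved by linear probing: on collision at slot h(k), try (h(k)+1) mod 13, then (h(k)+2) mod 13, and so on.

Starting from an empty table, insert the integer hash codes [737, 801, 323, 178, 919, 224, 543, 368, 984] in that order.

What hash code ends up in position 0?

Insert 737: h=9, slot 9 empty → index 9.
Insert 801: h=8, slot 8 empty → index 8.
Insert 323: h=11, slot 11 empty → index 11.
Insert 178: h=9, slot 9 occupied → index 10.
Insert 919: h=9, slots 9,10,11 occupied → index 12.
Insert 224: h=3, slot 3 empty → index 3.
Insert 543: h=10, slots 10,11,12 occupied → index 0.
Insert 368: h=4, slot 4 empty → index 4.
Insert 984: h=9, slots 9,10,11,12,0 occupied → index 1.
Table: [543, 984, —, 224, 368, —, —, —, 801, 737, 178, 323, 919]

543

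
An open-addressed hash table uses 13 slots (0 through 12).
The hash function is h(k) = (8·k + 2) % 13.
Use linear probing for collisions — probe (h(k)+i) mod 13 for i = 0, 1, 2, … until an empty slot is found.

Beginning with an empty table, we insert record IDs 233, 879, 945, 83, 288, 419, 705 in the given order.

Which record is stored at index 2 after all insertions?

705

233: h=7 => slot 7
879: h=1 => slot 1
945: h=9 => slot 9
83: h=3 => slot 3
288: h=5 => slot 5
419: h=0 => slot 0
705: h=0, probe 0,1,2 => slot 2
Table: [419, 879, 705, 83, ., 288, ., 233, ., 945, ., ., .]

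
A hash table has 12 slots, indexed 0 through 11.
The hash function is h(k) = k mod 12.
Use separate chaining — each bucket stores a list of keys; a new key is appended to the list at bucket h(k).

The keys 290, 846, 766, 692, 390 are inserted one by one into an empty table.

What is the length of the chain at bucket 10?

1

Insert 290: h=2, bucket 2 empty -> new chain.
Insert 846: h=6, bucket 6 empty -> new chain.
Insert 766: h=10, bucket 10 empty -> new chain.
Insert 692: h=8, bucket 8 empty -> new chain.
Insert 390: h=6, bucket 6 nonempty -> append to chain.
Final buckets:
0: _
1: _
2: 290
3: _
4: _
5: _
6: 846 -> 390
7: _
8: 692
9: _
10: 766
11: _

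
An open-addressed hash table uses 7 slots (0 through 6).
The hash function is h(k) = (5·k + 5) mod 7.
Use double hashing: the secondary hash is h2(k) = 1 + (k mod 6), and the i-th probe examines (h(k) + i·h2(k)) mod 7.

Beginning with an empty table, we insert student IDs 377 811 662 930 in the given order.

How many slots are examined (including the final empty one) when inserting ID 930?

2

377: h=0 -> slot 0
811: h=0, h2=2, probe 0,2 -> slot 2
662: h=4 -> slot 4
930: h=0, h2=1, probe 0,1 -> slot 1
Table: [377, 930, 811, ∅, 662, ∅, ∅]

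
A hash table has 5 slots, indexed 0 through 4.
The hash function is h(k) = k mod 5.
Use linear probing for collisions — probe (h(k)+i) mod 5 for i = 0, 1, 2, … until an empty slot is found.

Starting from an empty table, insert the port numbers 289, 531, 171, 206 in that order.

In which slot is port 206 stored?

Insert 289: h=4, slot 4 empty -> index 4.
Insert 531: h=1, slot 1 empty -> index 1.
Insert 171: h=1, slot 1 occupied -> index 2.
Insert 206: h=1, slots 1,2 occupied -> index 3.
Table: [-, 531, 171, 206, 289]

3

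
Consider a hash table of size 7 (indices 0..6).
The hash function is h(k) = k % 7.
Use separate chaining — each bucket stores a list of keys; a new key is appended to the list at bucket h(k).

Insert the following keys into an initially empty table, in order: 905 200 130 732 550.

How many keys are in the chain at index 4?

Insert 905: h=2, bucket 2 empty -> new chain.
Insert 200: h=4, bucket 4 empty -> new chain.
Insert 130: h=4, bucket 4 nonempty -> append to chain.
Insert 732: h=4, bucket 4 nonempty -> append to chain.
Insert 550: h=4, bucket 4 nonempty -> append to chain.
Final buckets:
0: ∅
1: ∅
2: 905
3: ∅
4: 200 -> 130 -> 732 -> 550
5: ∅
6: ∅

4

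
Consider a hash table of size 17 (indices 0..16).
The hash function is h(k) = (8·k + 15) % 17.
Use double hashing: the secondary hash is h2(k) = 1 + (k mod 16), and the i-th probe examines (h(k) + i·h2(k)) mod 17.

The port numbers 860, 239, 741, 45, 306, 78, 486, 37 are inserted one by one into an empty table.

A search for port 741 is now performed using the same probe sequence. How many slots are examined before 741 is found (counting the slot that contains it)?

860: h=10 => slot 10
239: h=6 => slot 6
741: h=10, h2=6, probe 10,16 => slot 16
45: h=1 => slot 1
306: h=15 => slot 15
78: h=10, h2=15, probe 10,8 => slot 8
486: h=10, h2=7, probe 10,0 => slot 0
37: h=5 => slot 5
Table: [486, 45, —, —, —, 37, 239, —, 78, —, 860, —, —, —, —, 306, 741]
Lookup 741: h=10, h2=6, probe 10,16 → found at 16.

2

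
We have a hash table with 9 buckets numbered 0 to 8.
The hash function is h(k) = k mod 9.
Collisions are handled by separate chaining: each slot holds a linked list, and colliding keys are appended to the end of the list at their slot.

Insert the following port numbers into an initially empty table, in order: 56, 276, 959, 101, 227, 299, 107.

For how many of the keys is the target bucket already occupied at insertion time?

Insert 56: h=2, bucket 2 empty -> new chain.
Insert 276: h=6, bucket 6 empty -> new chain.
Insert 959: h=5, bucket 5 empty -> new chain.
Insert 101: h=2, bucket 2 nonempty -> append to chain.
Insert 227: h=2, bucket 2 nonempty -> append to chain.
Insert 299: h=2, bucket 2 nonempty -> append to chain.
Insert 107: h=8, bucket 8 empty -> new chain.
Final buckets:
0: _
1: _
2: 56 -> 101 -> 227 -> 299
3: _
4: _
5: 959
6: 276
7: _
8: 107

3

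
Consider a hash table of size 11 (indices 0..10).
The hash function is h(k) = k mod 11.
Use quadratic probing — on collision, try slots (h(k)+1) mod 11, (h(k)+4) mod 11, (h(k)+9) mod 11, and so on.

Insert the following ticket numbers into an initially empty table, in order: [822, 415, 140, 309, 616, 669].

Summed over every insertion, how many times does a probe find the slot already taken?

822 hashes to 8; slot 8 is free -> place at 8.
415 hashes to 8; 8 taken -> place at 9.
140 hashes to 8; 8,9 taken -> place at 1.
309 hashes to 1; 1 taken -> place at 2.
616 hashes to 0; slot 0 is free -> place at 0.
669 hashes to 9; 9 taken -> place at 10.
Table: [616, 140, 309, ∅, ∅, ∅, ∅, ∅, 822, 415, 669]

5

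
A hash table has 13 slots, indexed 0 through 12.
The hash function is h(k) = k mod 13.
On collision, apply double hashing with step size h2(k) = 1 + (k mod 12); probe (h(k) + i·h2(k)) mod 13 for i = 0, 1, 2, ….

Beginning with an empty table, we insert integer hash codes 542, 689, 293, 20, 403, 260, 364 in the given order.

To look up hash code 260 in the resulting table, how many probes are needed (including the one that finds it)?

3

542 hashes to 9; slot 9 is free → place at 9.
689 hashes to 0; slot 0 is free → place at 0.
293 hashes to 7; slot 7 is free → place at 7.
20 hashes to 7, h2=9; 7 taken → place at 3.
403 hashes to 0, h2=8; 0 taken → place at 8.
260 hashes to 0, h2=9; 0,9 taken → place at 5.
364 hashes to 0, h2=5; 0,5 taken → place at 10.
Table: [689, -, -, 20, -, 260, -, 293, 403, 542, 364, -, -]
Lookup 260: h=0, h2=9, probe 0,9,5 → found at 5.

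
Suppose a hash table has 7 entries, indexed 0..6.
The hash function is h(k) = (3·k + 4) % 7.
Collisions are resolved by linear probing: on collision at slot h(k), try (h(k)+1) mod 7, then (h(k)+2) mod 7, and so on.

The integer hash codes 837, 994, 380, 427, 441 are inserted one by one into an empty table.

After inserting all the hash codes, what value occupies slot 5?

427

Insert 837: h=2, slot 2 empty -> index 2.
Insert 994: h=4, slot 4 empty -> index 4.
Insert 380: h=3, slot 3 empty -> index 3.
Insert 427: h=4, slot 4 occupied -> index 5.
Insert 441: h=4, slots 4,5 occupied -> index 6.
Table: [., ., 837, 380, 994, 427, 441]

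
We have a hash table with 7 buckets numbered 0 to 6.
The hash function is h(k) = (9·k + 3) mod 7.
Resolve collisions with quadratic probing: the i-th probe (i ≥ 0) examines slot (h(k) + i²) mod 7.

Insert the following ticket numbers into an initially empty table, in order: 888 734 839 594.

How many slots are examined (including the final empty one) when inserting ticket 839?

3

888: h=1 -> slot 1
734: h=1, probe 1,2 -> slot 2
839: h=1, probe 1,2,5 -> slot 5
594: h=1, probe 1,2,5,3 -> slot 3
Table: [., 888, 734, 594, ., 839, .]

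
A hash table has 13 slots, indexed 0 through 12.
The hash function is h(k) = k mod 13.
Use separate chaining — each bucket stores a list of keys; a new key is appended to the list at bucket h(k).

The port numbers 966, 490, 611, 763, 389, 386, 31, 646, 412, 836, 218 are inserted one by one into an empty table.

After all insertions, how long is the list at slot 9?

Insert 966: h=4, bucket 4 empty → new chain.
Insert 490: h=9, bucket 9 empty → new chain.
Insert 611: h=0, bucket 0 empty → new chain.
Insert 763: h=9, bucket 9 nonempty → append to chain.
Insert 389: h=12, bucket 12 empty → new chain.
Insert 386: h=9, bucket 9 nonempty → append to chain.
Insert 31: h=5, bucket 5 empty → new chain.
Insert 646: h=9, bucket 9 nonempty → append to chain.
Insert 412: h=9, bucket 9 nonempty → append to chain.
Insert 836: h=4, bucket 4 nonempty → append to chain.
Insert 218: h=10, bucket 10 empty → new chain.
Final buckets:
0: 611
1: ∅
2: ∅
3: ∅
4: 966 -> 836
5: 31
6: ∅
7: ∅
8: ∅
9: 490 -> 763 -> 386 -> 646 -> 412
10: 218
11: ∅
12: 389

5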